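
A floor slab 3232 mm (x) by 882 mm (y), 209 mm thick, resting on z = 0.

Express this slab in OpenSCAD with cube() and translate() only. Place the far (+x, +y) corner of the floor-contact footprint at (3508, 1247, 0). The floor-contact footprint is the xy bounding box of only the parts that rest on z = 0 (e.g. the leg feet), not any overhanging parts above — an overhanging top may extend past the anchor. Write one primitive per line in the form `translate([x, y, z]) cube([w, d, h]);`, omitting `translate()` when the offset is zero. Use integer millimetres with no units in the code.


translate([276, 365, 0]) cube([3232, 882, 209]);


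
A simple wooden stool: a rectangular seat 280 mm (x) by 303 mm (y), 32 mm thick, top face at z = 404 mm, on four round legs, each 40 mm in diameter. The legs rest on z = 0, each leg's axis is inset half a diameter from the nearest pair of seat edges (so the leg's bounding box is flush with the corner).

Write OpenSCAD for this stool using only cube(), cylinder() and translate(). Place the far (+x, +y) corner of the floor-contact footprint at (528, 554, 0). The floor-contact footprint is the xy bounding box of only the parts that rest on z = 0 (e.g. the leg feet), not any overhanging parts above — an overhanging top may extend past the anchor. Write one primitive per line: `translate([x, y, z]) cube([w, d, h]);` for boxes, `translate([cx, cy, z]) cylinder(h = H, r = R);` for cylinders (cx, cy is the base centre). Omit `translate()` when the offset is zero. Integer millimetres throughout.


// leg_h = 404 - 32 = 372
translate([248, 251, 372]) cube([280, 303, 32]);
translate([268, 271, 0]) cylinder(h = 372, r = 20);
translate([508, 271, 0]) cylinder(h = 372, r = 20);
translate([268, 534, 0]) cylinder(h = 372, r = 20);
translate([508, 534, 0]) cylinder(h = 372, r = 20);


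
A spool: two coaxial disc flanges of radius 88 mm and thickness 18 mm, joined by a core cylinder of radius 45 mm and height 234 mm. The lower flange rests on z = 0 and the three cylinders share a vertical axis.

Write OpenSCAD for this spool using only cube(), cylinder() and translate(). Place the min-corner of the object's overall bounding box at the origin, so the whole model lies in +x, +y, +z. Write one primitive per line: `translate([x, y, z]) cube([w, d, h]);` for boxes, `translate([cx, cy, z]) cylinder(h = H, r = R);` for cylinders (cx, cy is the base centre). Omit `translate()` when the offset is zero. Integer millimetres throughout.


translate([88, 88, 0]) cylinder(h = 18, r = 88);
translate([88, 88, 18]) cylinder(h = 234, r = 45);
translate([88, 88, 252]) cylinder(h = 18, r = 88);


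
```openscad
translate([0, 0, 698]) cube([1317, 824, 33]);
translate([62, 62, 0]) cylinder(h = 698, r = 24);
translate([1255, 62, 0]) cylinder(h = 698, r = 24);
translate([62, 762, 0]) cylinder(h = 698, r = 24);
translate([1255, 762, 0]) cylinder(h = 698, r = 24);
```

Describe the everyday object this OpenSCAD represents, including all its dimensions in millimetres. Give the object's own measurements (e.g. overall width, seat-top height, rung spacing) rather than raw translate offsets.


A table: top 1317 mm (x) × 824 mm (y), 33 mm thick, upper face at z = 731 mm, on four round legs of 48 mm diameter, each leg's bounding box inset 38 mm from the nearest pair of top edges from z = 0 to the bottom of the top.


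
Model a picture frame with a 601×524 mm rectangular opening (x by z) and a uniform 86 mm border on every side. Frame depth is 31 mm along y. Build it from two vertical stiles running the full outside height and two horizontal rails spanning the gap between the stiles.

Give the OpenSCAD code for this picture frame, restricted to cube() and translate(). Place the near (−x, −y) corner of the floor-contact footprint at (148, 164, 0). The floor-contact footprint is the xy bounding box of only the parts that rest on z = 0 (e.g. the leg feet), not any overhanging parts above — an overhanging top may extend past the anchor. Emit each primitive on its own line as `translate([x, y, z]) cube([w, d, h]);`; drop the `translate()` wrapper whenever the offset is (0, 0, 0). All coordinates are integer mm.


translate([148, 164, 0]) cube([86, 31, 696]);
translate([835, 164, 0]) cube([86, 31, 696]);
translate([234, 164, 0]) cube([601, 31, 86]);
translate([234, 164, 610]) cube([601, 31, 86]);


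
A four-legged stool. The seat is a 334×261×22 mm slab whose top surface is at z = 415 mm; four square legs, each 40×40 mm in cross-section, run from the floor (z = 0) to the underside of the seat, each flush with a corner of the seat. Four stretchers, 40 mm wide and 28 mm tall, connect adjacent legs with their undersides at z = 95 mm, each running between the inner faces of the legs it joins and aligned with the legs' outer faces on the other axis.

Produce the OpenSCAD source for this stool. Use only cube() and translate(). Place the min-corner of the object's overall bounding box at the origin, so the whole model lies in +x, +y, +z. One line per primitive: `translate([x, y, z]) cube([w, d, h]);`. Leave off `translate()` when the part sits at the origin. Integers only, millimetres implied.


// leg_h = 415 - 22 = 393
// stretcher span = 334 - 2*40 = 254
translate([0, 0, 393]) cube([334, 261, 22]);
cube([40, 40, 393]);
translate([294, 0, 0]) cube([40, 40, 393]);
translate([0, 221, 0]) cube([40, 40, 393]);
translate([294, 221, 0]) cube([40, 40, 393]);
translate([40, 0, 95]) cube([254, 40, 28]);
translate([40, 221, 95]) cube([254, 40, 28]);
translate([0, 40, 95]) cube([40, 181, 28]);
translate([294, 40, 95]) cube([40, 181, 28]);


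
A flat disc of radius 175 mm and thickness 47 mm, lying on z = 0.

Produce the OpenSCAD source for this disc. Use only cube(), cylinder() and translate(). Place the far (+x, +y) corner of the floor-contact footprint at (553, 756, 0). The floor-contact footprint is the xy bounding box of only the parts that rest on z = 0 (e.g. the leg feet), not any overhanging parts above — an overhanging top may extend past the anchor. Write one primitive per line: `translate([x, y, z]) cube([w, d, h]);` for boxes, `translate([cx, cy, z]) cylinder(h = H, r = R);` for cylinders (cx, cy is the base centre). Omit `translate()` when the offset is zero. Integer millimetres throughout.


translate([378, 581, 0]) cylinder(h = 47, r = 175);


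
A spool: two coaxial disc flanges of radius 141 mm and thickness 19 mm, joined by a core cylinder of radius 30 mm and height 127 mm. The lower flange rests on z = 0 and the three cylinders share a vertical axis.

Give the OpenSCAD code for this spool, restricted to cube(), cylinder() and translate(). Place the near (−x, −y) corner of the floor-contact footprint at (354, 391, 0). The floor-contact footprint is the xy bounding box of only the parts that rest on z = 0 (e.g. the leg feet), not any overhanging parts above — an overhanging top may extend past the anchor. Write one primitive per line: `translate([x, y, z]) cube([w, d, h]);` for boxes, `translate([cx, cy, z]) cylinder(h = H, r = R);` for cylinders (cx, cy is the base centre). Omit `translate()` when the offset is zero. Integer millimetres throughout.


translate([495, 532, 0]) cylinder(h = 19, r = 141);
translate([495, 532, 19]) cylinder(h = 127, r = 30);
translate([495, 532, 146]) cylinder(h = 19, r = 141);


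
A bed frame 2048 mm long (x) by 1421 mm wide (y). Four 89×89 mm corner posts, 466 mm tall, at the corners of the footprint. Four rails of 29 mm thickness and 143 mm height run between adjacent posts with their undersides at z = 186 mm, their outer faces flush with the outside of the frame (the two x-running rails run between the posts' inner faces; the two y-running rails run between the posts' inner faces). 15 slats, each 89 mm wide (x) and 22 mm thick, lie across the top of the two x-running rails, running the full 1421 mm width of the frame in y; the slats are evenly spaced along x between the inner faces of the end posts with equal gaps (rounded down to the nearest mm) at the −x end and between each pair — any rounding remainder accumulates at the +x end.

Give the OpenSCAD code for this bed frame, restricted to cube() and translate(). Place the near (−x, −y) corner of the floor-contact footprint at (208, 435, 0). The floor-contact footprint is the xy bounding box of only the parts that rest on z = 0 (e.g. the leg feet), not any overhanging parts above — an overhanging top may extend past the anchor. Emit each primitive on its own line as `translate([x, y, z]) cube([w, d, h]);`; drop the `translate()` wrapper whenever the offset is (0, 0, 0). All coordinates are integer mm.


translate([208, 435, 0]) cube([89, 89, 466]);
translate([208, 1767, 0]) cube([89, 89, 466]);
translate([2167, 435, 0]) cube([89, 89, 466]);
translate([2167, 1767, 0]) cube([89, 89, 466]);
translate([297, 435, 186]) cube([1870, 29, 143]);
translate([297, 1827, 186]) cube([1870, 29, 143]);
translate([208, 524, 186]) cube([29, 1243, 143]);
translate([2227, 524, 186]) cube([29, 1243, 143]);
translate([330, 435, 329]) cube([89, 1421, 22]);
translate([452, 435, 329]) cube([89, 1421, 22]);
translate([574, 435, 329]) cube([89, 1421, 22]);
translate([696, 435, 329]) cube([89, 1421, 22]);
translate([818, 435, 329]) cube([89, 1421, 22]);
translate([940, 435, 329]) cube([89, 1421, 22]);
translate([1062, 435, 329]) cube([89, 1421, 22]);
translate([1184, 435, 329]) cube([89, 1421, 22]);
translate([1306, 435, 329]) cube([89, 1421, 22]);
translate([1428, 435, 329]) cube([89, 1421, 22]);
translate([1550, 435, 329]) cube([89, 1421, 22]);
translate([1672, 435, 329]) cube([89, 1421, 22]);
translate([1794, 435, 329]) cube([89, 1421, 22]);
translate([1916, 435, 329]) cube([89, 1421, 22]);
translate([2038, 435, 329]) cube([89, 1421, 22]);


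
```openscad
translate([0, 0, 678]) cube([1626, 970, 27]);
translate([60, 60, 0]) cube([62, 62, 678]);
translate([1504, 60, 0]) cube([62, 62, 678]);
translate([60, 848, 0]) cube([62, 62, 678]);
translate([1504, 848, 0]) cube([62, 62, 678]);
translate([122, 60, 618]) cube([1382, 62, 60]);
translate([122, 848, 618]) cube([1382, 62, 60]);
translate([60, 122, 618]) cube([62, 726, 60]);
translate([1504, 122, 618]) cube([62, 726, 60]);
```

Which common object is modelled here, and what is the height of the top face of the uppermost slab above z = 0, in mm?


A table. The table height is 705 mm.

A 1626×970×27 slab sits at z = 678 on four 62 mm square posts — a table. The top surface is at 678 + 27 = 705 mm.


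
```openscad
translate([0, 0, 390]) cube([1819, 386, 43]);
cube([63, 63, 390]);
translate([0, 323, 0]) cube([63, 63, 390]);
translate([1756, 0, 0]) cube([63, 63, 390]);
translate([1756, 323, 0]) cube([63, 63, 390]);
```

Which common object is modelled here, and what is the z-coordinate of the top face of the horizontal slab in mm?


A bench. The seat-top height is 433 mm.

A long slab on four corner posts — a bench. The slab sits at z = 390 with thickness 43, so the top is 390 + 43 = 433 mm.


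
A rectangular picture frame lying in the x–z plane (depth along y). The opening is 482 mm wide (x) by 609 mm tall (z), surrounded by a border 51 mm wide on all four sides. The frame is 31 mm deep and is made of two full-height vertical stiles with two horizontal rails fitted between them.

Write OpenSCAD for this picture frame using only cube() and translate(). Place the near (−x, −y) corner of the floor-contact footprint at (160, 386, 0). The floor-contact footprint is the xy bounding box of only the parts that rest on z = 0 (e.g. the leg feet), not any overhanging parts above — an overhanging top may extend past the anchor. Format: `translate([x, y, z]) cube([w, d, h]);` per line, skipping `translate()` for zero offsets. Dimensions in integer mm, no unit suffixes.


translate([160, 386, 0]) cube([51, 31, 711]);
translate([693, 386, 0]) cube([51, 31, 711]);
translate([211, 386, 0]) cube([482, 31, 51]);
translate([211, 386, 660]) cube([482, 31, 51]);


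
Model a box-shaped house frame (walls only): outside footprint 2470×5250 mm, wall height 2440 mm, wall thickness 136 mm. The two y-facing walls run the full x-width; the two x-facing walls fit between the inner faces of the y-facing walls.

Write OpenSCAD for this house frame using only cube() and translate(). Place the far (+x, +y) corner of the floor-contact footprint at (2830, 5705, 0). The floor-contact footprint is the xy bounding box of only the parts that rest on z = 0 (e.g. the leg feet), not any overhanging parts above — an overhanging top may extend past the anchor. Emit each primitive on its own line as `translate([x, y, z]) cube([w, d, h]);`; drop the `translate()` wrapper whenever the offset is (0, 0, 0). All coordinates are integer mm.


translate([360, 455, 0]) cube([2470, 136, 2440]);
translate([360, 5569, 0]) cube([2470, 136, 2440]);
translate([360, 591, 0]) cube([136, 4978, 2440]);
translate([2694, 591, 0]) cube([136, 4978, 2440]);


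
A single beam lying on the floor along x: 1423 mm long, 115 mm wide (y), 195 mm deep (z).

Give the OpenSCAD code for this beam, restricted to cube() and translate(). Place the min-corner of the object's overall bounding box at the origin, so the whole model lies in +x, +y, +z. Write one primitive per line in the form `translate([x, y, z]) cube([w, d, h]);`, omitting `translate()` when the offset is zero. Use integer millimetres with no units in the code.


cube([1423, 115, 195]);


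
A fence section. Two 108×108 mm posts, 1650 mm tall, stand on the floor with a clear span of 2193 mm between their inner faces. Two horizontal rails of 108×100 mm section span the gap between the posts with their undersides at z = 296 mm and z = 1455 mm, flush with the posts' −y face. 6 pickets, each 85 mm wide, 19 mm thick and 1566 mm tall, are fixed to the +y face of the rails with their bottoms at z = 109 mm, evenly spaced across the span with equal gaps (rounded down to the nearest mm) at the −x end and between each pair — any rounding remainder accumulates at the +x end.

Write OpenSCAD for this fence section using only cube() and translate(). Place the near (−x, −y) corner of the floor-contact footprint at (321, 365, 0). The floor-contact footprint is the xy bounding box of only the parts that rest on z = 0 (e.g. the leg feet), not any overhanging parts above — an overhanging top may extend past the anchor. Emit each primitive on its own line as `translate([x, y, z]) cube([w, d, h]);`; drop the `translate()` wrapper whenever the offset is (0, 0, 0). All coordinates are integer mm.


translate([321, 365, 0]) cube([108, 108, 1650]);
translate([2622, 365, 0]) cube([108, 108, 1650]);
translate([429, 365, 296]) cube([2193, 108, 100]);
translate([429, 365, 1455]) cube([2193, 108, 100]);
translate([669, 473, 109]) cube([85, 19, 1566]);
translate([994, 473, 109]) cube([85, 19, 1566]);
translate([1319, 473, 109]) cube([85, 19, 1566]);
translate([1644, 473, 109]) cube([85, 19, 1566]);
translate([1969, 473, 109]) cube([85, 19, 1566]);
translate([2294, 473, 109]) cube([85, 19, 1566]);


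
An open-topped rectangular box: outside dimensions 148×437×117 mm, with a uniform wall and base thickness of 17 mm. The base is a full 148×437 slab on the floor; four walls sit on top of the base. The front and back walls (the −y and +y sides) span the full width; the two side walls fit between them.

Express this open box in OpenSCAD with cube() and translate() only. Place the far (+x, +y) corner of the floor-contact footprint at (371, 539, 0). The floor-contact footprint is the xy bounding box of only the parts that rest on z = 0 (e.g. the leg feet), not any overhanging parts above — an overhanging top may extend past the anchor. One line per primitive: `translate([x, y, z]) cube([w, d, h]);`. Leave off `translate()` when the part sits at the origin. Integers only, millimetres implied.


translate([223, 102, 0]) cube([148, 437, 17]);
translate([223, 102, 17]) cube([148, 17, 100]);
translate([223, 522, 17]) cube([148, 17, 100]);
translate([223, 119, 17]) cube([17, 403, 100]);
translate([354, 119, 17]) cube([17, 403, 100]);


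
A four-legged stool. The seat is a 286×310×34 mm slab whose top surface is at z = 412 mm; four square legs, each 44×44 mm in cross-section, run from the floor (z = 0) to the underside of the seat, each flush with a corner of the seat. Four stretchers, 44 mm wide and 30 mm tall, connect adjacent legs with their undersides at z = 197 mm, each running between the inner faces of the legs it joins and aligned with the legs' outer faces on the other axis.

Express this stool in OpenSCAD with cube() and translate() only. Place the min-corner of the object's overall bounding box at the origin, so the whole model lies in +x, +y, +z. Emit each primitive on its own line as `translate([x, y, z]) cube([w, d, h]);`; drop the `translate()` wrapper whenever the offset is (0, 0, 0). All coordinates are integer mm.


translate([0, 0, 378]) cube([286, 310, 34]);
cube([44, 44, 378]);
translate([242, 0, 0]) cube([44, 44, 378]);
translate([0, 266, 0]) cube([44, 44, 378]);
translate([242, 266, 0]) cube([44, 44, 378]);
translate([44, 0, 197]) cube([198, 44, 30]);
translate([44, 266, 197]) cube([198, 44, 30]);
translate([0, 44, 197]) cube([44, 222, 30]);
translate([242, 44, 197]) cube([44, 222, 30]);


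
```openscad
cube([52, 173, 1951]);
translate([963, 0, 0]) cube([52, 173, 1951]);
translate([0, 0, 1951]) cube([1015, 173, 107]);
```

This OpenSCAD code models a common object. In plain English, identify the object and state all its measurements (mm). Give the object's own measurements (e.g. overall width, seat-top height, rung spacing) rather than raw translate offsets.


A door frame. The clear opening is 911 mm wide and 1951 mm high. Two 52 mm wide jambs, 173 mm deep, stand either side of the opening from the floor to the top of the opening. A 107 mm thick head sits across the top of both jambs, spanning the full outside width of the frame.


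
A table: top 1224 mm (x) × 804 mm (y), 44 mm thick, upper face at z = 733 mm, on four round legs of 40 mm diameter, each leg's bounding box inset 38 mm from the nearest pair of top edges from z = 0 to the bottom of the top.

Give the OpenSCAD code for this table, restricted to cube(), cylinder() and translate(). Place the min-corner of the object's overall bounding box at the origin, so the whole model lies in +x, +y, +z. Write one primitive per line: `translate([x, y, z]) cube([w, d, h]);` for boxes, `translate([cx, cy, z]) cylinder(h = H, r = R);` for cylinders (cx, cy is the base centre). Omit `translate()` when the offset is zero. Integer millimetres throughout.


translate([0, 0, 689]) cube([1224, 804, 44]);
translate([58, 58, 0]) cylinder(h = 689, r = 20);
translate([1166, 58, 0]) cylinder(h = 689, r = 20);
translate([58, 746, 0]) cylinder(h = 689, r = 20);
translate([1166, 746, 0]) cylinder(h = 689, r = 20);


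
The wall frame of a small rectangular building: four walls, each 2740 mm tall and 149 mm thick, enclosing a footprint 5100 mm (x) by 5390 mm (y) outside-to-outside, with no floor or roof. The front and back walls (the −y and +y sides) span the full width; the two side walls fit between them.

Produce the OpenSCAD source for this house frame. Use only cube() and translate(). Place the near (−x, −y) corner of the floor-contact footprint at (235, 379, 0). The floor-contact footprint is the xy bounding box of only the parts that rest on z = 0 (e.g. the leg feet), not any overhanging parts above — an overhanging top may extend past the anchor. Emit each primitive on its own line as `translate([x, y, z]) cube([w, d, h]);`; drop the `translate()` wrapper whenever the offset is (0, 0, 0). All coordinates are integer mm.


translate([235, 379, 0]) cube([5100, 149, 2740]);
translate([235, 5620, 0]) cube([5100, 149, 2740]);
translate([235, 528, 0]) cube([149, 5092, 2740]);
translate([5186, 528, 0]) cube([149, 5092, 2740]);


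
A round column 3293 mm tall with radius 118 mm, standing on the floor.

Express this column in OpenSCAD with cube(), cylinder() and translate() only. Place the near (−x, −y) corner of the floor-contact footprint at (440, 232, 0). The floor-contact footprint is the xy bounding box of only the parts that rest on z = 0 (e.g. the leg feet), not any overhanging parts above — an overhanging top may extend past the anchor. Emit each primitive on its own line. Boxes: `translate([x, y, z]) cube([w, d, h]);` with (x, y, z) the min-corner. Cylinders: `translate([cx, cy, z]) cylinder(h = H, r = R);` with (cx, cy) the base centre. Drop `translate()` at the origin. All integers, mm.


translate([558, 350, 0]) cylinder(h = 3293, r = 118);


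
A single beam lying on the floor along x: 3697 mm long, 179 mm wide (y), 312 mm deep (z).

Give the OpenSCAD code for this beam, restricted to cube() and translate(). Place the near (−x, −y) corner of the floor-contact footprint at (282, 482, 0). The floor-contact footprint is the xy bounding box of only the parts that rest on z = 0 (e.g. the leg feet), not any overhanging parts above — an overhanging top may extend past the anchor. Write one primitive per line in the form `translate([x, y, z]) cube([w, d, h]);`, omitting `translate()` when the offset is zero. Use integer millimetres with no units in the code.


translate([282, 482, 0]) cube([3697, 179, 312]);


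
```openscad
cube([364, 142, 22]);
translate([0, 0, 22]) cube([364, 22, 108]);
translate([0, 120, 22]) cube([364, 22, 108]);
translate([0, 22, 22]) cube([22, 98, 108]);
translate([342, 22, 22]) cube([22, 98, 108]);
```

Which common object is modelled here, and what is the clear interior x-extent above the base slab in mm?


An open box. The internal width is 320 mm.

A 364×142 base slab with four walls standing on it — an open box. The base is 364 mm wide and the walls are 22 mm thick, so the internal width is 364 − 2 × 22 = 320 mm.


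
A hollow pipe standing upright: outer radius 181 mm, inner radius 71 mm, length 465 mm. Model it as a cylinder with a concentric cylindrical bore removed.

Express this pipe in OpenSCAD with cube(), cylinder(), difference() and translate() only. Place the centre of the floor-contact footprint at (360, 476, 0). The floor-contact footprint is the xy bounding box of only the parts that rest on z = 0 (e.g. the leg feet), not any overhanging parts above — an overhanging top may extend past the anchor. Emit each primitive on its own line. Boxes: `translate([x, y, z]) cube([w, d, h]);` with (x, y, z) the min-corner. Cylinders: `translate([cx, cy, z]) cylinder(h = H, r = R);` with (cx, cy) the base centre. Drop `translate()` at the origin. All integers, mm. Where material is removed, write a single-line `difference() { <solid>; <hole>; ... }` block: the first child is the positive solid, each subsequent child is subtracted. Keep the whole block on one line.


difference() { translate([360, 476, 0]) cylinder(h = 465, r = 181); translate([360, 476, 0]) cylinder(h = 465, r = 71); }


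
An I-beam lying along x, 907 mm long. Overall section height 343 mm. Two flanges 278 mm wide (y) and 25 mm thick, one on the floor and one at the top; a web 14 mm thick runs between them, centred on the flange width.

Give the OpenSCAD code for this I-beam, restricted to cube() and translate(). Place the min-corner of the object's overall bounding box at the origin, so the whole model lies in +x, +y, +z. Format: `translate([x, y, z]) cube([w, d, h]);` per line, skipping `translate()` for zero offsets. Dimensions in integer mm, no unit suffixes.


cube([907, 278, 25]);
translate([0, 132, 25]) cube([907, 14, 293]);
translate([0, 0, 318]) cube([907, 278, 25]);


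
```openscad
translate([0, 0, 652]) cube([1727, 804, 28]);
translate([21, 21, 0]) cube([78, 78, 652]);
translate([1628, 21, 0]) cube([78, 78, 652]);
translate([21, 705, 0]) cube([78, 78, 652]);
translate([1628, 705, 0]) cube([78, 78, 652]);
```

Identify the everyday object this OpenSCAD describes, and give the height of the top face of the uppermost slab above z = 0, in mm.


A table. The table height is 680 mm.

A 1727×804×28 slab sits at z = 652 on four 78 mm square posts — a table. The top surface is at 652 + 28 = 680 mm.


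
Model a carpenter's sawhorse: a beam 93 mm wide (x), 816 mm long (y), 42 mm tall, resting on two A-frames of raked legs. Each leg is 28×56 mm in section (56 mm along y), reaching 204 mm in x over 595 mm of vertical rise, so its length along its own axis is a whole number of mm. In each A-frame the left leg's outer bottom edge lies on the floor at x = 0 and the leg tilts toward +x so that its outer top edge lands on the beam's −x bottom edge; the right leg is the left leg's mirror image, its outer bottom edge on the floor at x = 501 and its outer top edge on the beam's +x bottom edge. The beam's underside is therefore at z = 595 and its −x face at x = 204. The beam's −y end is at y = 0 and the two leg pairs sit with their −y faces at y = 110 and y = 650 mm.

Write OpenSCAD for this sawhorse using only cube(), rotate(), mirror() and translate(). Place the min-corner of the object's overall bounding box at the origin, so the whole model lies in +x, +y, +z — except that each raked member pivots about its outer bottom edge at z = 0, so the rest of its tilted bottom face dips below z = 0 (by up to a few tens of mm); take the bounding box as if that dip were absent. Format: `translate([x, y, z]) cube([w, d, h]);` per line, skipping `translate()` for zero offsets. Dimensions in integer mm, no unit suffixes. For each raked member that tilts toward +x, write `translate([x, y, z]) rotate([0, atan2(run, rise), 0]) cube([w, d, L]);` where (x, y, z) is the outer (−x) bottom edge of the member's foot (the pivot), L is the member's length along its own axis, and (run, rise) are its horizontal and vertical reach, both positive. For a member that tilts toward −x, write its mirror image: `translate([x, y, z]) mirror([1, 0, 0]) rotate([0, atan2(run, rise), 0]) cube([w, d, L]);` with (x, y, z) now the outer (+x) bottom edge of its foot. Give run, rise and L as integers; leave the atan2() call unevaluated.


// leg length = √(204² + 595²) = 629
// right-leg outer foot x = 2·204 + 93 = 501
// beam min-corner = (204, 0, 595)
translate([204, 0, 595]) cube([93, 816, 42]);
translate([0, 110, 0]) rotate([0, atan2(204, 595), 0]) cube([28, 56, 629]);
translate([501, 110, 0]) mirror([1, 0, 0]) rotate([0, atan2(204, 595), 0]) cube([28, 56, 629]);
translate([0, 650, 0]) rotate([0, atan2(204, 595), 0]) cube([28, 56, 629]);
translate([501, 650, 0]) mirror([1, 0, 0]) rotate([0, atan2(204, 595), 0]) cube([28, 56, 629]);


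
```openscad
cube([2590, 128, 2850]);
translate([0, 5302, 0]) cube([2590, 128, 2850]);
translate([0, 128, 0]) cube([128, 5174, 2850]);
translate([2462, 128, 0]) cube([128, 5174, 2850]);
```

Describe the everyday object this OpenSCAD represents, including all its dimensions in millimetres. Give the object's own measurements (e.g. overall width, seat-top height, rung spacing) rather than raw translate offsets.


The wall frame of a small rectangular building: four walls, each 2850 mm tall and 128 mm thick, enclosing a footprint 2590 mm (x) by 5430 mm (y) outside-to-outside, with no floor or roof. The front and back walls (the −y and +y sides) span the full width; the two side walls fit between them.


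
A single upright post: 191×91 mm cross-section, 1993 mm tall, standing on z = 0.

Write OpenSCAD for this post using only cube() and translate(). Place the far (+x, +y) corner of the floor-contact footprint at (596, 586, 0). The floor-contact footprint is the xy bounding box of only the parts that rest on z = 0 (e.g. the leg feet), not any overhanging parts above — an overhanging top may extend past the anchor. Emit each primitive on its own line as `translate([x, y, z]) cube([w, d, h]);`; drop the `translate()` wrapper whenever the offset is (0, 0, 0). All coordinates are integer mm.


translate([405, 495, 0]) cube([191, 91, 1993]);


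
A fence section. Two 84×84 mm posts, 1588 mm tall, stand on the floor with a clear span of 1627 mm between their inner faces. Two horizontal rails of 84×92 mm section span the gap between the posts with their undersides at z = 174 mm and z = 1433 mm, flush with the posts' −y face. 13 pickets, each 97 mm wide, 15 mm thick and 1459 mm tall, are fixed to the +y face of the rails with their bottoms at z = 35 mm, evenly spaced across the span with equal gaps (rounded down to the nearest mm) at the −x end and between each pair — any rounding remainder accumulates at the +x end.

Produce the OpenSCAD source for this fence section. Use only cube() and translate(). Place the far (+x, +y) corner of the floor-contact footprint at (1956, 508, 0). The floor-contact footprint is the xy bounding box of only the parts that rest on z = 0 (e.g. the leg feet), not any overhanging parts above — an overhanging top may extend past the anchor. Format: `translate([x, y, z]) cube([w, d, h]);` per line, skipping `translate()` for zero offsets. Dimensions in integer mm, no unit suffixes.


translate([161, 424, 0]) cube([84, 84, 1588]);
translate([1872, 424, 0]) cube([84, 84, 1588]);
translate([245, 424, 174]) cube([1627, 84, 92]);
translate([245, 424, 1433]) cube([1627, 84, 92]);
translate([271, 508, 35]) cube([97, 15, 1459]);
translate([394, 508, 35]) cube([97, 15, 1459]);
translate([517, 508, 35]) cube([97, 15, 1459]);
translate([640, 508, 35]) cube([97, 15, 1459]);
translate([763, 508, 35]) cube([97, 15, 1459]);
translate([886, 508, 35]) cube([97, 15, 1459]);
translate([1009, 508, 35]) cube([97, 15, 1459]);
translate([1132, 508, 35]) cube([97, 15, 1459]);
translate([1255, 508, 35]) cube([97, 15, 1459]);
translate([1378, 508, 35]) cube([97, 15, 1459]);
translate([1501, 508, 35]) cube([97, 15, 1459]);
translate([1624, 508, 35]) cube([97, 15, 1459]);
translate([1747, 508, 35]) cube([97, 15, 1459]);


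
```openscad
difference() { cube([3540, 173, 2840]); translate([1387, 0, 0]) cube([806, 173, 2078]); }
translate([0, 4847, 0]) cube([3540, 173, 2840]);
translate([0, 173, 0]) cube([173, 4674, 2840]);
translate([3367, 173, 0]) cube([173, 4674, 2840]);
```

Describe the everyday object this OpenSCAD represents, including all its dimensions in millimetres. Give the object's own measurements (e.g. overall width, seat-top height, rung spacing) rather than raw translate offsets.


A single room: four walls, each 2840 mm tall and 173 mm thick, enclosing an outside footprint 3540×5020 mm (x × y), no floor or roof. The front and back walls (−y and +y sides) run the full x-width; the side walls fit between their inner faces. A door opening 806 mm wide and 2078 mm tall is cut through the front wall from the floor up, its −x edge 1387 mm from the wall's −x end.


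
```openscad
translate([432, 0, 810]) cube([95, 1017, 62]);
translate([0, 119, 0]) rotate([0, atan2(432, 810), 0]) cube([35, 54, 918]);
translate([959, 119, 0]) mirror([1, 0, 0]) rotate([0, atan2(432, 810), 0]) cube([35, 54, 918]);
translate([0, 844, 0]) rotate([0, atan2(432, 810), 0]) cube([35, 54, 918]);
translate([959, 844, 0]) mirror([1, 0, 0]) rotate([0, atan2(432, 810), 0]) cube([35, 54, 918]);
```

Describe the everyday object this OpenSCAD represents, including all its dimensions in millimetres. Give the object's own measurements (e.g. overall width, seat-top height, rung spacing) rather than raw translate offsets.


A sawhorse. A 95×1017×62 mm beam (x, y, z) sits on two A-frame leg pairs. Each pair is two raked legs of 35×54 mm section (54 mm along y) splaying symmetrically in x. Each leg rises 810 mm vertically over 432 mm of horizontal reach and is 918 mm long along its own axis. Every leg's outer bottom edge rests on the floor and its outer top edge meets a bottom edge of the beam — the left legs (tilting toward +x) meet the beam's −x bottom edge, the right legs (their mirror images, tilting toward −x) meet its +x bottom edge — so the leg tops tuck under the beam, the beam's underside is 810 mm above the floor, and the feet are 959 mm apart outside-to-outside with the beam centred between them. The two leg pairs are set in 119 mm from either end of the beam.


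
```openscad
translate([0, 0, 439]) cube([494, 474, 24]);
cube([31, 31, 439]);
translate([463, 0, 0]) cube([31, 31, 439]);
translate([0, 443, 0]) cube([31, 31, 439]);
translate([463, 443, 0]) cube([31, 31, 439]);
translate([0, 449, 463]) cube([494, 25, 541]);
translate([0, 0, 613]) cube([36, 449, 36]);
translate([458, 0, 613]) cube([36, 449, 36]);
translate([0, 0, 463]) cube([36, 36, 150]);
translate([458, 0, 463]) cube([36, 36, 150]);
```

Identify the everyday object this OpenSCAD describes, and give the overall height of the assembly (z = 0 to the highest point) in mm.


A chair. The overall height is 1004 mm.

A slab on four corner posts with a tall panel at the back — a chair. The seat slab sits at z = 439 with thickness 24, and the 541 mm backrest starts at the seat top, so the overall height is 439 + 24 + 541 = 1004 mm.


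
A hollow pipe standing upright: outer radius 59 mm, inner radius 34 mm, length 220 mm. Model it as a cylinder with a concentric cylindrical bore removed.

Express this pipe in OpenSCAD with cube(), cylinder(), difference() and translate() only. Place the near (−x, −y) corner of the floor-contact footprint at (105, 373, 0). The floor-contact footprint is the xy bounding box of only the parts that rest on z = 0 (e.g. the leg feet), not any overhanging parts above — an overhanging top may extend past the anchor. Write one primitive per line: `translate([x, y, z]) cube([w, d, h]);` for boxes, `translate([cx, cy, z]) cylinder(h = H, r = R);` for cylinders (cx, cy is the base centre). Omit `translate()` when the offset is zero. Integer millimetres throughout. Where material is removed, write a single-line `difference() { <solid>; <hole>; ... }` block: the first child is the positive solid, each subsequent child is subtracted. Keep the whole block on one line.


difference() { translate([164, 432, 0]) cylinder(h = 220, r = 59); translate([164, 432, 0]) cylinder(h = 220, r = 34); }


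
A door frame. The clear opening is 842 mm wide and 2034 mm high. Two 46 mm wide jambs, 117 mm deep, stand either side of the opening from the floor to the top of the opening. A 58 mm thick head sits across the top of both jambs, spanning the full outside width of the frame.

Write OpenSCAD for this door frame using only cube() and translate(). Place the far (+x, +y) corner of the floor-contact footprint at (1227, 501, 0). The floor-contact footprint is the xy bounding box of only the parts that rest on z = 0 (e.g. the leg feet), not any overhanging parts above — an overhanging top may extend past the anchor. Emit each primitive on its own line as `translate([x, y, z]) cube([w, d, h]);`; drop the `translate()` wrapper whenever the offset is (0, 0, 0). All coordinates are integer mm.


translate([293, 384, 0]) cube([46, 117, 2034]);
translate([1181, 384, 0]) cube([46, 117, 2034]);
translate([293, 384, 2034]) cube([934, 117, 58]);


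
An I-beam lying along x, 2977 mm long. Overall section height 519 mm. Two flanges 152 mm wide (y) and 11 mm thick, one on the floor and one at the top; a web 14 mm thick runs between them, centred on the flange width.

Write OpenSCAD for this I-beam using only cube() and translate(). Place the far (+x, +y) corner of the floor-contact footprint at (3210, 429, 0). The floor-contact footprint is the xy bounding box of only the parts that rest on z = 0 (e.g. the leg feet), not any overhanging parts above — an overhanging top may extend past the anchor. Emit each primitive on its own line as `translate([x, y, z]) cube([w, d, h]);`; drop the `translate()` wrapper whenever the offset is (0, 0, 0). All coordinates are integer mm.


translate([233, 277, 0]) cube([2977, 152, 11]);
translate([233, 346, 11]) cube([2977, 14, 497]);
translate([233, 277, 508]) cube([2977, 152, 11]);


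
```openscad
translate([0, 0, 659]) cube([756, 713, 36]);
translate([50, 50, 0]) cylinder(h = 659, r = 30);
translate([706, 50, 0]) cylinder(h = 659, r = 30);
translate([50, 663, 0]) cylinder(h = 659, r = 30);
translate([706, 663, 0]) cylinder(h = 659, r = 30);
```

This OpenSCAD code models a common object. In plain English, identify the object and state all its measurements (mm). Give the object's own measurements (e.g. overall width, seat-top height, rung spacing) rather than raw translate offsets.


A table: top 756 mm (x) × 713 mm (y), 36 mm thick, upper face at z = 695 mm, on four round legs of 60 mm diameter, each leg's bounding box inset 20 mm from the nearest pair of top edges from z = 0 to the bottom of the top.


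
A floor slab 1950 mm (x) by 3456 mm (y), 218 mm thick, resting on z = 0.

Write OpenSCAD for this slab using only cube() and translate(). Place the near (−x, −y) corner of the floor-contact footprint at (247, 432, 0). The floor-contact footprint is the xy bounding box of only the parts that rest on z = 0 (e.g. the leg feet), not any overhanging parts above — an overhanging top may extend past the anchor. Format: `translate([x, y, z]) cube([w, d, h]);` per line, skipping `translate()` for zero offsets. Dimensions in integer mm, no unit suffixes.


translate([247, 432, 0]) cube([1950, 3456, 218]);


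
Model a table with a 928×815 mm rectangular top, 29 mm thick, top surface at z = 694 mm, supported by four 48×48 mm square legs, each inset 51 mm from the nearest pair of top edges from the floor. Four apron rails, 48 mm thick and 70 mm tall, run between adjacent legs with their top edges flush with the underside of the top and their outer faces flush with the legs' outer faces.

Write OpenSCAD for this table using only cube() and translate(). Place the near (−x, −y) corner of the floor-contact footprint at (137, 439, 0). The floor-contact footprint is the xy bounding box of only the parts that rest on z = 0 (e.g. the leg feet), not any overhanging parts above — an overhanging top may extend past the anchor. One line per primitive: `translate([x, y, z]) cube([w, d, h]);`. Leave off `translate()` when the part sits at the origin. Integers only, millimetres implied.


translate([86, 388, 665]) cube([928, 815, 29]);
translate([137, 439, 0]) cube([48, 48, 665]);
translate([915, 439, 0]) cube([48, 48, 665]);
translate([137, 1104, 0]) cube([48, 48, 665]);
translate([915, 1104, 0]) cube([48, 48, 665]);
translate([185, 439, 595]) cube([730, 48, 70]);
translate([185, 1104, 595]) cube([730, 48, 70]);
translate([137, 487, 595]) cube([48, 617, 70]);
translate([915, 487, 595]) cube([48, 617, 70]);


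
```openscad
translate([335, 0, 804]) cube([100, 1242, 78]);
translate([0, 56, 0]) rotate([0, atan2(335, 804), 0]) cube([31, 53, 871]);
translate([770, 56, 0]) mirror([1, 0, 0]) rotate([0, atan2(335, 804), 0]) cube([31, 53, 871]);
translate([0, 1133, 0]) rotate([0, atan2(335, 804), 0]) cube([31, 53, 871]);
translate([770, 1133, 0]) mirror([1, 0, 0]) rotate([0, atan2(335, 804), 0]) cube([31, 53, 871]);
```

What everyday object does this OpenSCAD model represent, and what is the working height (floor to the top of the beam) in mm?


A sawhorse. The overall height is 882 mm.

A beam across two mirrored pairs of raked legs — a sawhorse. The beam's underside is at z = 804 (matching the legs' vertical rise in atan2(335, 804)) and the beam is 78 mm tall, so its top is at 804 + 78 = 882 mm. The raked legs top out at the beam's underside, so that is the highest point.


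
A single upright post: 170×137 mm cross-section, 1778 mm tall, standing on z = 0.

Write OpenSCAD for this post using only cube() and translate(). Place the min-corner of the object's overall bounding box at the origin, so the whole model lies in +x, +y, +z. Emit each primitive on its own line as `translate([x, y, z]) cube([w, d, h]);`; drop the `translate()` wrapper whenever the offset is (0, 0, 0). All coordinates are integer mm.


cube([170, 137, 1778]);


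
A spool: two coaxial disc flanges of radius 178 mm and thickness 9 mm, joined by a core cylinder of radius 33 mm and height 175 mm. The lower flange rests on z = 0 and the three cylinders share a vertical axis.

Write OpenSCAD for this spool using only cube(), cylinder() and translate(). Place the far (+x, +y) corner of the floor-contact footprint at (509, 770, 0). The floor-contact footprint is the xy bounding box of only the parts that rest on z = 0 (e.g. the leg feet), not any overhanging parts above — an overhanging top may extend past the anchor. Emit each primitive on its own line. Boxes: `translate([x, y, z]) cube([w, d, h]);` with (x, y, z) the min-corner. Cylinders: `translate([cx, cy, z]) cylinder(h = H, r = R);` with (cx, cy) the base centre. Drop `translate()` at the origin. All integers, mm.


translate([331, 592, 0]) cylinder(h = 9, r = 178);
translate([331, 592, 9]) cylinder(h = 175, r = 33);
translate([331, 592, 184]) cylinder(h = 9, r = 178);
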